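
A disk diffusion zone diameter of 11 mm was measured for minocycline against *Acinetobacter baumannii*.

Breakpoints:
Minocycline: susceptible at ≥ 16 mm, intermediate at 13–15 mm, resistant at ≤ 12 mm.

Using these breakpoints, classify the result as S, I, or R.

Minocycline 11 mm: ≤ 12 mm — R

R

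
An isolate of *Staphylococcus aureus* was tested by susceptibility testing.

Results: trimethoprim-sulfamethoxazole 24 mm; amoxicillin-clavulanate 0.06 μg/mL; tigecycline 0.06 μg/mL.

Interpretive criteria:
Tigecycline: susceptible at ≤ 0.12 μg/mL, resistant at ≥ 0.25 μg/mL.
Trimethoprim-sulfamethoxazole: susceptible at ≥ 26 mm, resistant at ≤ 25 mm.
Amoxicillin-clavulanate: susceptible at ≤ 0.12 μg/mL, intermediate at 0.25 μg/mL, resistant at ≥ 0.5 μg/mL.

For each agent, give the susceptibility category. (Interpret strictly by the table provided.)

R, S, S

Trimethoprim-sulfamethoxazole (24 mm) ≤ 25 mm → Resistant
Amoxicillin-clavulanate 0.06 μg/mL: ≤ 0.12 μg/mL ⇒ S
Tigecycline (0.06 μg/mL) ≤ 0.12 μg/mL → susceptible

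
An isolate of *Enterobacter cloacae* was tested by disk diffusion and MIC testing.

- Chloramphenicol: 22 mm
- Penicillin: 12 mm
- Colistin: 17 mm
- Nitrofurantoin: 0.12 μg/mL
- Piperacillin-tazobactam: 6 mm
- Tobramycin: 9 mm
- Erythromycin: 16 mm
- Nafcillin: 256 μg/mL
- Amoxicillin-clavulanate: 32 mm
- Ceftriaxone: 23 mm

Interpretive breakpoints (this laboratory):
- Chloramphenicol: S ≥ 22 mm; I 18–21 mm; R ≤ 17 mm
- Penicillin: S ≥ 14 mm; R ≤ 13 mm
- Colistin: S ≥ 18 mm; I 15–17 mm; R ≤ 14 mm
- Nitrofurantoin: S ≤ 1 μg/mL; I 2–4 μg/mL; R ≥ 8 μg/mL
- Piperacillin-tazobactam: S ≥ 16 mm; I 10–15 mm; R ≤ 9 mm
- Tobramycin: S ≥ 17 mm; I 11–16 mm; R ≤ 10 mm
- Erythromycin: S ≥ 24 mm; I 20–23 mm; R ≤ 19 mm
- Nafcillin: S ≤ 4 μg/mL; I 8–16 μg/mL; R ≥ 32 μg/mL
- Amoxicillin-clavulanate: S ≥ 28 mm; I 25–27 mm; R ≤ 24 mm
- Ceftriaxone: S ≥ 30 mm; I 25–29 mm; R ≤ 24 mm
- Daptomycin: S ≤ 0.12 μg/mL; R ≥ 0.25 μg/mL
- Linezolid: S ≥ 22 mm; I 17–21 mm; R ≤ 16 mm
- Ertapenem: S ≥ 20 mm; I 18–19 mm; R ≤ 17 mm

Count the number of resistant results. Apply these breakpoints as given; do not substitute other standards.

6

Chloramphenicol: 22 mm is ≥ 22 mm ⇒ Susceptible
Penicillin: 12 mm is ≤ 13 mm ⇒ R
Colistin 17 mm: in 15–17 mm ⇒ intermediate
Nitrofurantoin (0.12 μg/mL) ≤ 1 μg/mL → Susceptible
Piperacillin-tazobactam: 6 mm is ≤ 9 mm → Resistant
Tobramycin: 9 mm is ≤ 10 mm — resistant
Erythromycin: 16 mm is ≤ 19 mm — Resistant
Nafcillin: 256 μg/mL is ≥ 32 μg/mL — R
Amoxicillin-clavulanate (32 mm) ≥ 28 mm → S
Ceftriaxone 23 mm: ≤ 24 mm ⇒ resistant
Resistant: 6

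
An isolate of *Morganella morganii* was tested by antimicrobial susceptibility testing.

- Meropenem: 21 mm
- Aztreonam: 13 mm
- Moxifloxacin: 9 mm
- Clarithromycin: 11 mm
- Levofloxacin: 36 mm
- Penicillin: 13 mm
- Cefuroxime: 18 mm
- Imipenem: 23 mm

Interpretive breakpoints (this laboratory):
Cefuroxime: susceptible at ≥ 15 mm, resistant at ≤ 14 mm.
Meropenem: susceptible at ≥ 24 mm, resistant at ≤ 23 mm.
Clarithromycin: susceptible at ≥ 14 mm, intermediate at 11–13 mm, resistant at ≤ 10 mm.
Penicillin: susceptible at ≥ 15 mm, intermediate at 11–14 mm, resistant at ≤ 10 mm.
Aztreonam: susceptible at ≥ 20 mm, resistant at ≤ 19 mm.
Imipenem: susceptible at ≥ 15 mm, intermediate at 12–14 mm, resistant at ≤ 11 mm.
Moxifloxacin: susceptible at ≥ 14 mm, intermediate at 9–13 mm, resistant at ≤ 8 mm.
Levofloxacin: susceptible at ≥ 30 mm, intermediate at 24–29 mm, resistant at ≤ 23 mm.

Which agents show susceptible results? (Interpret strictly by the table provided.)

levofloxacin, cefuroxime, imipenem

Meropenem 21 mm: ≤ 23 mm → R
Aztreonam (13 mm) ≤ 19 mm — resistant
Moxifloxacin 9 mm: in 9–13 mm — Intermediate
Clarithromycin (11 mm) in 11–13 mm — I
Levofloxacin: 36 mm is ≥ 30 mm → susceptible
Penicillin (13 mm) in 11–14 mm → I
Cefuroxime: 18 mm is ≥ 15 mm ⇒ Susceptible
Imipenem 23 mm: ≥ 15 mm → S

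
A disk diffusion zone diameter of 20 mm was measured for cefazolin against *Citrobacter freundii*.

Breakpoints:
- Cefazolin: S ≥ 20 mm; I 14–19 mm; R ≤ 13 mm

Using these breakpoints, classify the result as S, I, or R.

S

Cefazolin 20 mm: ≥ 20 mm ⇒ susceptible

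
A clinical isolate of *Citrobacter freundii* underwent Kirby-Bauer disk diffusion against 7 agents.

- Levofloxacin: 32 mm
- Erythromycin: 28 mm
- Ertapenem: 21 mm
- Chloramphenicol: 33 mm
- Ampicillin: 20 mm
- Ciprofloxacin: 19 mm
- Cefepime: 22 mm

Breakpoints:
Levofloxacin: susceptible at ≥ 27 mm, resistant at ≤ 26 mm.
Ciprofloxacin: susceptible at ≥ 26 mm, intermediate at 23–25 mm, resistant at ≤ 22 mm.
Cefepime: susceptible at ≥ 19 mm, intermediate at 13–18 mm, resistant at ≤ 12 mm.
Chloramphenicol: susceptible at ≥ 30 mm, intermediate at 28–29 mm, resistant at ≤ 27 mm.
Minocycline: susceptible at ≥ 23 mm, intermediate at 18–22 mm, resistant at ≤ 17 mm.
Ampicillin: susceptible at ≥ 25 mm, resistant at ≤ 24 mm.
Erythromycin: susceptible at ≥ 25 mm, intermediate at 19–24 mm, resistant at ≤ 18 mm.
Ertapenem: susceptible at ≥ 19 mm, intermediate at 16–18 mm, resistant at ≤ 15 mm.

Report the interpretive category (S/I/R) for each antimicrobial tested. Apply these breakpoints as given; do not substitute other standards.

Levofloxacin: 32 mm is ≥ 27 mm ⇒ Susceptible
Erythromycin 28 mm: ≥ 25 mm ⇒ S
Ertapenem 21 mm: ≥ 19 mm — S
Chloramphenicol: 33 mm is ≥ 30 mm → S
Ampicillin (20 mm) ≤ 24 mm ⇒ R
Ciprofloxacin (19 mm) ≤ 22 mm → resistant
Cefepime 22 mm: ≥ 19 mm → susceptible

S, S, S, S, R, R, S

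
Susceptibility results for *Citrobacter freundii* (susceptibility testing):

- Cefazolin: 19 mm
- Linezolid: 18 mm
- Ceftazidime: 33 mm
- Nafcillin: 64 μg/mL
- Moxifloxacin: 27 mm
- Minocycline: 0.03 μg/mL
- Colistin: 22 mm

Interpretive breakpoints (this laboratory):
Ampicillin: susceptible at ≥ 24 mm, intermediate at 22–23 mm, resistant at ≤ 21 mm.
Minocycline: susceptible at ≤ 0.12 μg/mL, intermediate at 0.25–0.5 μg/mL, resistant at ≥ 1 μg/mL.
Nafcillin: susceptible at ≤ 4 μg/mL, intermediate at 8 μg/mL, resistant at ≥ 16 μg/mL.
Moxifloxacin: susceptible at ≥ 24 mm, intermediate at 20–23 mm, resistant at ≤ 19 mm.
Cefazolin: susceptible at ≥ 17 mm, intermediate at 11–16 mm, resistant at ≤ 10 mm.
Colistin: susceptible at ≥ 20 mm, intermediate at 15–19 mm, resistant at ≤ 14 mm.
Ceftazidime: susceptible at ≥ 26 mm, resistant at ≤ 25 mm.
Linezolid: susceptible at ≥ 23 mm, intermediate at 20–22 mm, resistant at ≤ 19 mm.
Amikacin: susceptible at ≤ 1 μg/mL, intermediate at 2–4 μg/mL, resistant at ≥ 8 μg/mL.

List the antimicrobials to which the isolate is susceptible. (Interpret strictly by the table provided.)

cefazolin, ceftazidime, moxifloxacin, minocycline, colistin

Cefazolin 19 mm: ≥ 17 mm ⇒ susceptible
Linezolid 18 mm: ≤ 19 mm ⇒ R
Ceftazidime 33 mm: ≥ 26 mm ⇒ Susceptible
Nafcillin: 64 μg/mL is ≥ 16 μg/mL — resistant
Moxifloxacin (27 mm) ≥ 24 mm ⇒ S
Minocycline (0.03 μg/mL) ≤ 0.12 μg/mL → susceptible
Colistin 22 mm: ≥ 20 mm ⇒ S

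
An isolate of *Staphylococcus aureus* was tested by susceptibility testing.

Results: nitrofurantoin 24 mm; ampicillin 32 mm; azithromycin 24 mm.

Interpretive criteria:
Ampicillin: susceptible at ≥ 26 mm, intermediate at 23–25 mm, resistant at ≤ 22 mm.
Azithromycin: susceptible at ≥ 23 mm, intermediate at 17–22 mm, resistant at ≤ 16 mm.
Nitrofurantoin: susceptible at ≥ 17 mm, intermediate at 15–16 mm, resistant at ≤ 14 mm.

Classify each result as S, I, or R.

Nitrofurantoin: 24 mm is ≥ 17 mm — susceptible
Ampicillin: 32 mm is ≥ 26 mm ⇒ Susceptible
Azithromycin: 24 mm is ≥ 23 mm ⇒ S

S, S, S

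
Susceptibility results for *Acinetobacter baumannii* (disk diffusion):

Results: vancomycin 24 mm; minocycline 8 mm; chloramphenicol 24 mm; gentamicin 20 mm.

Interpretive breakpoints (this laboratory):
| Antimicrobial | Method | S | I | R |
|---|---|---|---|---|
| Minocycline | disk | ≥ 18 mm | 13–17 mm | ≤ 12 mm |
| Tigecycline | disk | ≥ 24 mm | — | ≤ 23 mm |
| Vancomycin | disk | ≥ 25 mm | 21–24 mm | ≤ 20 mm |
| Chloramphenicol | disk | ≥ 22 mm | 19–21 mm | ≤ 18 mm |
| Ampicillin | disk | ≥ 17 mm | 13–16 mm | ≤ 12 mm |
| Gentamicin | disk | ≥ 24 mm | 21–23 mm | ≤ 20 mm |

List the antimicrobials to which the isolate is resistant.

Vancomycin: 24 mm is in 21–24 mm — Intermediate
Minocycline 8 mm: ≤ 12 mm — resistant
Chloramphenicol (24 mm) ≥ 22 mm — Susceptible
Gentamicin: 20 mm is ≤ 20 mm ⇒ Resistant

minocycline, gentamicin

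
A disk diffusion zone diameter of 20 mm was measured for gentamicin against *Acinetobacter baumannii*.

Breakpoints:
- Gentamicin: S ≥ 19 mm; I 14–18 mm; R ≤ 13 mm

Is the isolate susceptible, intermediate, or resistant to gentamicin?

S

Gentamicin (20 mm) ≥ 19 mm — susceptible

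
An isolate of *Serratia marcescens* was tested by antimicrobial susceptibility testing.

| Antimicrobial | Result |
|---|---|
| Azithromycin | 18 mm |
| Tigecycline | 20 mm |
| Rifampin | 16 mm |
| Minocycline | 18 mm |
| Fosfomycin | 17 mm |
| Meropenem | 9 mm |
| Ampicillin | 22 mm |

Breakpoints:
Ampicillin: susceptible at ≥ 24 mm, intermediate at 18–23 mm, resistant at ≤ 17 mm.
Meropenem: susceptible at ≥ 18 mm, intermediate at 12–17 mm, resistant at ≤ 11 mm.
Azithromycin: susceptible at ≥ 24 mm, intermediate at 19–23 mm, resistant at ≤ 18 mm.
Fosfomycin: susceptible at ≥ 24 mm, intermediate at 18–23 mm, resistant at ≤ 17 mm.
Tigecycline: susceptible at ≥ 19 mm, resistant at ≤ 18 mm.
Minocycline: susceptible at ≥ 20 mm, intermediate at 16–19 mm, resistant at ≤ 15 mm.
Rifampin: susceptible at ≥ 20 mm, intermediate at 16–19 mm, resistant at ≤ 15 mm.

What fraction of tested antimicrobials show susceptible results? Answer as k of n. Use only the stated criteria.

Azithromycin: 18 mm is ≤ 18 mm → resistant
Tigecycline: 20 mm is ≥ 19 mm — susceptible
Rifampin 16 mm: in 16–19 mm — intermediate
Minocycline 18 mm: in 16–19 mm → Intermediate
Fosfomycin 17 mm: ≤ 17 mm ⇒ Resistant
Meropenem 9 mm: ≤ 11 mm ⇒ resistant
Ampicillin 22 mm: in 18–23 mm ⇒ Intermediate
Susceptible: 1/7

1 of 7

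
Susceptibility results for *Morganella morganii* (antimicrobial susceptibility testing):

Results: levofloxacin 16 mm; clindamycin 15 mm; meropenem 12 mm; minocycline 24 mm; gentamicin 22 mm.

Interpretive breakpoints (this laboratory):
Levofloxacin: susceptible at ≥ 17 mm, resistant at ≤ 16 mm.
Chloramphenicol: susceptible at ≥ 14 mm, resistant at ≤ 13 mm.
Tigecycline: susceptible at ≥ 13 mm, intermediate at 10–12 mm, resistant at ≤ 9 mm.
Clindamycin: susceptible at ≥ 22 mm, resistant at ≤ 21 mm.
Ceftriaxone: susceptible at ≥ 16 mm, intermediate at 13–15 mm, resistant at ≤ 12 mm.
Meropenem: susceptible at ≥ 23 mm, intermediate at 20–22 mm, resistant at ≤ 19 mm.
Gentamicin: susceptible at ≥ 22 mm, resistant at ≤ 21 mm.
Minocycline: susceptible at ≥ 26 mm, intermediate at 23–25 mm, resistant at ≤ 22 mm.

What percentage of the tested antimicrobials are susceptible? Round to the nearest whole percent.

20%

Levofloxacin 16 mm: ≤ 16 mm → R
Clindamycin: 15 mm is ≤ 21 mm — resistant
Meropenem: 12 mm is ≤ 19 mm ⇒ resistant
Minocycline (24 mm) in 23–25 mm — I
Gentamicin (22 mm) ≥ 22 mm → S
Susceptible: 1/5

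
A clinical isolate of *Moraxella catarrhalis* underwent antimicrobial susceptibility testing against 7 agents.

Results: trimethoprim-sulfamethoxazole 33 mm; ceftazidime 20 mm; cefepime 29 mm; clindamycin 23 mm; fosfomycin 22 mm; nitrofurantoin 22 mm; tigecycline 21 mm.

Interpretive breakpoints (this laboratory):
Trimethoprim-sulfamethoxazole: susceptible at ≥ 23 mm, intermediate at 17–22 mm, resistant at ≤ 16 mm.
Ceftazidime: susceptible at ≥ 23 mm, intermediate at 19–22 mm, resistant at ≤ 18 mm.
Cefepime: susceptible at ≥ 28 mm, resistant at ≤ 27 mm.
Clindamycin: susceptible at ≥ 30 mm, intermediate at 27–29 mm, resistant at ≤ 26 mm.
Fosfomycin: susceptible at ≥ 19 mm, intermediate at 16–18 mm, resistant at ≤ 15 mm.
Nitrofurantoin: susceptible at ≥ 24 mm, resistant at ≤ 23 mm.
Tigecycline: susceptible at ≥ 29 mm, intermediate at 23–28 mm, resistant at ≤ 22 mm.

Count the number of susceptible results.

Trimethoprim-sulfamethoxazole 33 mm: ≥ 23 mm — Susceptible
Ceftazidime (20 mm) in 19–22 mm → I
Cefepime: 29 mm is ≥ 28 mm → S
Clindamycin 23 mm: ≤ 26 mm → R
Fosfomycin: 22 mm is ≥ 19 mm — S
Nitrofurantoin (22 mm) ≤ 23 mm ⇒ R
Tigecycline (21 mm) ≤ 22 mm → Resistant
Susceptible: 3

3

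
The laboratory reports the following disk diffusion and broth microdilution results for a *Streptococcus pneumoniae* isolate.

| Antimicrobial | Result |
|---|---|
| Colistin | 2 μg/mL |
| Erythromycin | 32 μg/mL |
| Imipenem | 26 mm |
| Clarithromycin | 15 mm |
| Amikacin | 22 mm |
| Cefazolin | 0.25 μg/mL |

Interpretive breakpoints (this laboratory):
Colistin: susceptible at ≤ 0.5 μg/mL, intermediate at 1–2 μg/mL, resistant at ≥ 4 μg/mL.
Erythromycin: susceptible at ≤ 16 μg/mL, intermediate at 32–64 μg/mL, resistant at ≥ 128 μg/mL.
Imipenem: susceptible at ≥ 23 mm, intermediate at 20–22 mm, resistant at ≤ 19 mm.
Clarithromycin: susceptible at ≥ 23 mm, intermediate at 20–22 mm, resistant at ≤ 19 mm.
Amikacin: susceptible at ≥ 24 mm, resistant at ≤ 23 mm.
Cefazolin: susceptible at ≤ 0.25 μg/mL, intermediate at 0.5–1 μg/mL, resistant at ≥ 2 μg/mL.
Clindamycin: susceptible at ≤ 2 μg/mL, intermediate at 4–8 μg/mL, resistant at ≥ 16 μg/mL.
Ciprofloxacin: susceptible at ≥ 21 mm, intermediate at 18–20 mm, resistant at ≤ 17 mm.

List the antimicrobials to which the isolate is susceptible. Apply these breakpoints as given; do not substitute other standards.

Colistin 2 μg/mL: in 1–2 μg/mL → I
Erythromycin 32 μg/mL: in 32–64 μg/mL ⇒ intermediate
Imipenem: 26 mm is ≥ 23 mm ⇒ susceptible
Clarithromycin 15 mm: ≤ 19 mm ⇒ resistant
Amikacin: 22 mm is ≤ 23 mm ⇒ R
Cefazolin (0.25 μg/mL) ≤ 0.25 μg/mL — susceptible

imipenem, cefazolin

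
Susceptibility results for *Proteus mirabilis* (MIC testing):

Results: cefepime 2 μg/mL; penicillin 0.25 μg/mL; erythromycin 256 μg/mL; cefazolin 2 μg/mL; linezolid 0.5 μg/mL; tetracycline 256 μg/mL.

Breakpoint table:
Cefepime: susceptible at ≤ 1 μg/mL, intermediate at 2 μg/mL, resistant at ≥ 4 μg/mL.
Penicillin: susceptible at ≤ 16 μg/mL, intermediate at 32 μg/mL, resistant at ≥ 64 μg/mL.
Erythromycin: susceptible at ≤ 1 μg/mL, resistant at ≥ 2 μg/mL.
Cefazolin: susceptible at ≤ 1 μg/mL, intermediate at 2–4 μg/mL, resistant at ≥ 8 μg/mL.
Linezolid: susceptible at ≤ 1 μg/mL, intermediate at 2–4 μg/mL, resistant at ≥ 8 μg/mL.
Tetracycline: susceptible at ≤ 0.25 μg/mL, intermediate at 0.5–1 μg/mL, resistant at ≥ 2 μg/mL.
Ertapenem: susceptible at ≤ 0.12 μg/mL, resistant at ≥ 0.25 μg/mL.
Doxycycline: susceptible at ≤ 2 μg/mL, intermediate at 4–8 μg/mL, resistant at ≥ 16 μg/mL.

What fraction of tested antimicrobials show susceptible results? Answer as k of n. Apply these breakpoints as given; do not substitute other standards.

Cefepime (2 μg/mL) = 2 μg/mL → intermediate
Penicillin (0.25 μg/mL) ≤ 16 μg/mL ⇒ S
Erythromycin 256 μg/mL: ≥ 2 μg/mL — R
Cefazolin 2 μg/mL: in 2–4 μg/mL ⇒ intermediate
Linezolid (0.5 μg/mL) ≤ 1 μg/mL ⇒ Susceptible
Tetracycline: 256 μg/mL is ≥ 2 μg/mL ⇒ Resistant
Susceptible: 2/6

2 of 6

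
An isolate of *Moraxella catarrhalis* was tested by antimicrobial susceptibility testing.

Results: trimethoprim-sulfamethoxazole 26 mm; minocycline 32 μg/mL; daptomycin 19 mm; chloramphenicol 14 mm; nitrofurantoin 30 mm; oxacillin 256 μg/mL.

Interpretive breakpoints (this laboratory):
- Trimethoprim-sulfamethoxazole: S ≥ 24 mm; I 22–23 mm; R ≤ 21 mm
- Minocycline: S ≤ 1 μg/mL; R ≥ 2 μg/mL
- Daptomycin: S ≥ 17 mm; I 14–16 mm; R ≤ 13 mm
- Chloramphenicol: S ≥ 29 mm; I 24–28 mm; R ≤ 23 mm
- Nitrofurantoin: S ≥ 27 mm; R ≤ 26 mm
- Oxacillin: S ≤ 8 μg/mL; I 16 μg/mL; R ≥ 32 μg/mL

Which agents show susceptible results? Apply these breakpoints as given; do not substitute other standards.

trimethoprim-sulfamethoxazole, daptomycin, nitrofurantoin

Trimethoprim-sulfamethoxazole: 26 mm is ≥ 24 mm ⇒ S
Minocycline 32 μg/mL: ≥ 2 μg/mL — resistant
Daptomycin 19 mm: ≥ 17 mm → Susceptible
Chloramphenicol: 14 mm is ≤ 23 mm → resistant
Nitrofurantoin 30 mm: ≥ 27 mm ⇒ susceptible
Oxacillin (256 μg/mL) ≥ 32 μg/mL — Resistant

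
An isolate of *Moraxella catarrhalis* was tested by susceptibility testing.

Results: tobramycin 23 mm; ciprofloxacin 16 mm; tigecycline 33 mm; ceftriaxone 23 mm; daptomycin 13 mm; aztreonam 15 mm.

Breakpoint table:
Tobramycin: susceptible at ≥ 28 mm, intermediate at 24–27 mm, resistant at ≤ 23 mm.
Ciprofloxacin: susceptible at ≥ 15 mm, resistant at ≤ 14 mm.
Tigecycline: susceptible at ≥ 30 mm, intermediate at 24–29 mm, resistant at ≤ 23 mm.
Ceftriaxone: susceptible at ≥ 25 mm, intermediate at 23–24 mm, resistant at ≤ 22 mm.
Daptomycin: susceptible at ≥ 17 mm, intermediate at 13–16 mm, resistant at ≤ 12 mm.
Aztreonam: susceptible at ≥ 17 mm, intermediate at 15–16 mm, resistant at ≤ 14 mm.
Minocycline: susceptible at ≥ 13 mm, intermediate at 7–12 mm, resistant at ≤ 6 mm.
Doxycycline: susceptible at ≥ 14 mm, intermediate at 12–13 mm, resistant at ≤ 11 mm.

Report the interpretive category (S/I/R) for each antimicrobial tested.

R, S, S, I, I, I

Tobramycin (23 mm) ≤ 23 mm — resistant
Ciprofloxacin (16 mm) ≥ 15 mm → Susceptible
Tigecycline 33 mm: ≥ 30 mm ⇒ Susceptible
Ceftriaxone 23 mm: in 23–24 mm → I
Daptomycin 13 mm: in 13–16 mm → I
Aztreonam 15 mm: in 15–16 mm → Intermediate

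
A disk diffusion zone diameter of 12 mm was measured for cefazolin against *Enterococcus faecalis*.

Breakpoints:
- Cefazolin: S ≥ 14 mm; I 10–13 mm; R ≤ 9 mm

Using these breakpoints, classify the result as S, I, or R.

Intermediate

Cefazolin (12 mm) in 10–13 mm → Intermediate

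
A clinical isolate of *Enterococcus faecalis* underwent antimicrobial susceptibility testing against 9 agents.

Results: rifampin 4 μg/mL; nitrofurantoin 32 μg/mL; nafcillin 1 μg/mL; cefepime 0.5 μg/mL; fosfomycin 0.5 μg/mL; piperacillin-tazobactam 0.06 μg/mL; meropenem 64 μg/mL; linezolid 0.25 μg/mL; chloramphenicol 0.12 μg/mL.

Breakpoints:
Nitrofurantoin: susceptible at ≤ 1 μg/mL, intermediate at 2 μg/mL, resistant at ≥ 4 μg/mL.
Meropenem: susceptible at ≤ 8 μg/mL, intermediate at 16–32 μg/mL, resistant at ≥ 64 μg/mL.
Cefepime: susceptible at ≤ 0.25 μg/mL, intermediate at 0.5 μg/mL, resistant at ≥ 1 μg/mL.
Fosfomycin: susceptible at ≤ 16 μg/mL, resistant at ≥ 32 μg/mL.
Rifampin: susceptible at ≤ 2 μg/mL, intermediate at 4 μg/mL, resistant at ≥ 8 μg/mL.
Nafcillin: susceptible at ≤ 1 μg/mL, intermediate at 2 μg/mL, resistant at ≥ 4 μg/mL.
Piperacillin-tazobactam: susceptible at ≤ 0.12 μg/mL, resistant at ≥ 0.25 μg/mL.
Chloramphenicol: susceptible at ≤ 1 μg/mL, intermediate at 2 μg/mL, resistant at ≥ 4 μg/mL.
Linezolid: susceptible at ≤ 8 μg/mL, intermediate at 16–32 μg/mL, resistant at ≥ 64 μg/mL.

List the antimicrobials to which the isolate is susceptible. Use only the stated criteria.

nafcillin, fosfomycin, piperacillin-tazobactam, linezolid, chloramphenicol

Rifampin 4 μg/mL: = 4 μg/mL ⇒ Intermediate
Nitrofurantoin: 32 μg/mL is ≥ 4 μg/mL → Resistant
Nafcillin 1 μg/mL: ≤ 1 μg/mL — S
Cefepime: 0.5 μg/mL is = 0.5 μg/mL ⇒ I
Fosfomycin: 0.5 μg/mL is ≤ 16 μg/mL ⇒ Susceptible
Piperacillin-tazobactam: 0.06 μg/mL is ≤ 0.12 μg/mL ⇒ S
Meropenem: 64 μg/mL is ≥ 64 μg/mL ⇒ R
Linezolid 0.25 μg/mL: ≤ 8 μg/mL ⇒ S
Chloramphenicol: 0.12 μg/mL is ≤ 1 μg/mL — susceptible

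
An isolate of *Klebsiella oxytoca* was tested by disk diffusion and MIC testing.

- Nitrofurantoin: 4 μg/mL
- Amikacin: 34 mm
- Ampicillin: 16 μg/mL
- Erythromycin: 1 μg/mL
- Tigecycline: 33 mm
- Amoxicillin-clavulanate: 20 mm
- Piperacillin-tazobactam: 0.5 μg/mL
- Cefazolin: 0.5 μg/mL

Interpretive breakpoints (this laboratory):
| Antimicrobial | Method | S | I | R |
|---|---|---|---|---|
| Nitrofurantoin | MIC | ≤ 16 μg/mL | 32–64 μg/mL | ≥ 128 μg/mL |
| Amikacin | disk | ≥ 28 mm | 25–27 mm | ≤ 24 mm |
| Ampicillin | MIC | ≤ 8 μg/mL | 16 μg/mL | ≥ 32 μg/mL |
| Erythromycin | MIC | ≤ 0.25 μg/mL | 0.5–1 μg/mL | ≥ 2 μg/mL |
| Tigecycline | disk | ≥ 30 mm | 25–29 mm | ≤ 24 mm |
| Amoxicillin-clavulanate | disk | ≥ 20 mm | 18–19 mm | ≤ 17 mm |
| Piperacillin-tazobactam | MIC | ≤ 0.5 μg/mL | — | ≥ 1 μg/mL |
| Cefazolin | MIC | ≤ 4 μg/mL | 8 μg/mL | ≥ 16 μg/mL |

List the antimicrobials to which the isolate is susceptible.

Nitrofurantoin 4 μg/mL: ≤ 16 μg/mL → Susceptible
Amikacin (34 mm) ≥ 28 mm — Susceptible
Ampicillin (16 μg/mL) = 16 μg/mL ⇒ Intermediate
Erythromycin (1 μg/mL) in 0.5–1 μg/mL ⇒ I
Tigecycline (33 mm) ≥ 30 mm → Susceptible
Amoxicillin-clavulanate 20 mm: ≥ 20 mm — S
Piperacillin-tazobactam 0.5 μg/mL: ≤ 0.5 μg/mL — S
Cefazolin (0.5 μg/mL) ≤ 4 μg/mL → susceptible

nitrofurantoin, amikacin, tigecycline, amoxicillin-clavulanate, piperacillin-tazobactam, cefazolin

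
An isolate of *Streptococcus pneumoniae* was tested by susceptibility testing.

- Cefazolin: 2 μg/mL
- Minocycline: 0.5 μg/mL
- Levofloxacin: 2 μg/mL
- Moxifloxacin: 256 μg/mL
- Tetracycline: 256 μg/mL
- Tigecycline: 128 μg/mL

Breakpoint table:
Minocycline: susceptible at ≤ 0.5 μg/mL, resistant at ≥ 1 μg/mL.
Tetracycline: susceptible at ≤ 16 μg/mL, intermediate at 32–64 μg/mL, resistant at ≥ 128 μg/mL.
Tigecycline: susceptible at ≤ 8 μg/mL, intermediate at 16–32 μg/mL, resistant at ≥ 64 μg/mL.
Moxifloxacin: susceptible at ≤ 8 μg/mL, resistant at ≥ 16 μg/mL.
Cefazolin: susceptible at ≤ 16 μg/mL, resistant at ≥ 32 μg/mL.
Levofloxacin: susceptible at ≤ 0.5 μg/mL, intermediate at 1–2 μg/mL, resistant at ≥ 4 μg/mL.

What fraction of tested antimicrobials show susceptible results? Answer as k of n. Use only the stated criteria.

Cefazolin: 2 μg/mL is ≤ 16 μg/mL → S
Minocycline 0.5 μg/mL: ≤ 0.5 μg/mL — susceptible
Levofloxacin: 2 μg/mL is in 1–2 μg/mL — intermediate
Moxifloxacin 256 μg/mL: ≥ 16 μg/mL → resistant
Tetracycline (256 μg/mL) ≥ 128 μg/mL — resistant
Tigecycline 128 μg/mL: ≥ 64 μg/mL — resistant
Susceptible: 2/6

2 of 6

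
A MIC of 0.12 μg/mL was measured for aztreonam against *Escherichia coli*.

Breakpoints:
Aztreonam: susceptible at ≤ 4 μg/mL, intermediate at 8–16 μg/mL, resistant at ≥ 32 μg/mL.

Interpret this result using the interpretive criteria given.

Aztreonam (0.12 μg/mL) ≤ 4 μg/mL — susceptible

S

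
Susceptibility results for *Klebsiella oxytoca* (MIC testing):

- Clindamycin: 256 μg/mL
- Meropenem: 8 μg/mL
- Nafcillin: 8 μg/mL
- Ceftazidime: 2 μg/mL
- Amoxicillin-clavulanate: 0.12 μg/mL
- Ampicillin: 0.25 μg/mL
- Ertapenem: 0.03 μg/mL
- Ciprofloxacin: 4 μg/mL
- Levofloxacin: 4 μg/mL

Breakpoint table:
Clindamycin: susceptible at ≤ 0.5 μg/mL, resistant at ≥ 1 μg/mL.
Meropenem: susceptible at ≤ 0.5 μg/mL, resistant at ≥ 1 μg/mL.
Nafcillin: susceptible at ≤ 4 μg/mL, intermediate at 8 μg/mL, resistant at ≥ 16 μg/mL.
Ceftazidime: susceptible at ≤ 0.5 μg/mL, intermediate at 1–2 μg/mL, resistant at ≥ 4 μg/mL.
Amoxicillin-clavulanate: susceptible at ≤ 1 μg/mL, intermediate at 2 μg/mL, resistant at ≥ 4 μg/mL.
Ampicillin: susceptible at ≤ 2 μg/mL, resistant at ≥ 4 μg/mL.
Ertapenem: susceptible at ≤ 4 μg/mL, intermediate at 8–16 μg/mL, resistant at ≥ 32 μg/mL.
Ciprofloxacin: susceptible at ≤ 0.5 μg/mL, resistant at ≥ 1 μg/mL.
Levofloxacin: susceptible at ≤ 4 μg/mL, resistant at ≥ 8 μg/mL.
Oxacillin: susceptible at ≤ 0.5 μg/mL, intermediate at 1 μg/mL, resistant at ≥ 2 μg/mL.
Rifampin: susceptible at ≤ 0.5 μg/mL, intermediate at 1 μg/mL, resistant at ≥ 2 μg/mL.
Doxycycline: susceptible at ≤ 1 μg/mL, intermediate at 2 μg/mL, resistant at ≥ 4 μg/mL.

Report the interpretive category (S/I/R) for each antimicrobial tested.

R, R, I, I, S, S, S, R, S

Clindamycin (256 μg/mL) ≥ 1 μg/mL → Resistant
Meropenem (8 μg/mL) ≥ 1 μg/mL — Resistant
Nafcillin 8 μg/mL: = 8 μg/mL → I
Ceftazidime (2 μg/mL) in 1–2 μg/mL ⇒ intermediate
Amoxicillin-clavulanate: 0.12 μg/mL is ≤ 1 μg/mL → susceptible
Ampicillin (0.25 μg/mL) ≤ 2 μg/mL — Susceptible
Ertapenem (0.03 μg/mL) ≤ 4 μg/mL → susceptible
Ciprofloxacin: 4 μg/mL is ≥ 1 μg/mL — resistant
Levofloxacin 4 μg/mL: ≤ 4 μg/mL → Susceptible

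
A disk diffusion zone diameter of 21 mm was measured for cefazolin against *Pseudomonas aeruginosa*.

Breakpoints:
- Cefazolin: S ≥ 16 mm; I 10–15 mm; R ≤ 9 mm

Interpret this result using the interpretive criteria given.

Susceptible

Cefazolin (21 mm) ≥ 16 mm — S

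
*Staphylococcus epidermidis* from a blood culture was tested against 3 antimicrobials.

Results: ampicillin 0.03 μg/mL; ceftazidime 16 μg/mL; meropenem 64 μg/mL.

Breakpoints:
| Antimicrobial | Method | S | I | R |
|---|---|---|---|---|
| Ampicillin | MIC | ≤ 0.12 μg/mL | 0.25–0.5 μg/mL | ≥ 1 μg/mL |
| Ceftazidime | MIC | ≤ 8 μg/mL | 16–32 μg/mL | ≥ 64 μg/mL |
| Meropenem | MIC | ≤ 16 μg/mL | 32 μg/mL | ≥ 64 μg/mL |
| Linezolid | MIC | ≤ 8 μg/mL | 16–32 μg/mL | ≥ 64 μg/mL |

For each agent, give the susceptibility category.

S, I, R

Ampicillin: 0.03 μg/mL is ≤ 0.12 μg/mL → susceptible
Ceftazidime: 16 μg/mL is in 16–32 μg/mL — I
Meropenem: 64 μg/mL is ≥ 64 μg/mL — resistant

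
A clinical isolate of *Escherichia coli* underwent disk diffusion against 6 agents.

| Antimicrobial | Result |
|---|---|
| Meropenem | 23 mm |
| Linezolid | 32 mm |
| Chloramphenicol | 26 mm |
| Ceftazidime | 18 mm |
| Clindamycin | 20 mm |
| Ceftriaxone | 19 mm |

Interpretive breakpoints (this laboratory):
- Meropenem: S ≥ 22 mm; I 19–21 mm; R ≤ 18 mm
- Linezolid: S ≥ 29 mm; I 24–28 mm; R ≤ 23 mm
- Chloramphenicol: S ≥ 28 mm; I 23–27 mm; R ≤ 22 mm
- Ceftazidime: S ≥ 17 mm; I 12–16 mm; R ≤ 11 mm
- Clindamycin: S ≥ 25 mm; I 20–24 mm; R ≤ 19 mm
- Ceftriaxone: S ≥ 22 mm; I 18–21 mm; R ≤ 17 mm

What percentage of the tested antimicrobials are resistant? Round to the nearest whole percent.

Meropenem 23 mm: ≥ 22 mm — susceptible
Linezolid 32 mm: ≥ 29 mm ⇒ S
Chloramphenicol 26 mm: in 23–27 mm — I
Ceftazidime: 18 mm is ≥ 17 mm ⇒ Susceptible
Clindamycin (20 mm) in 20–24 mm — intermediate
Ceftriaxone: 19 mm is in 18–21 mm — I
Resistant: 0/6

0%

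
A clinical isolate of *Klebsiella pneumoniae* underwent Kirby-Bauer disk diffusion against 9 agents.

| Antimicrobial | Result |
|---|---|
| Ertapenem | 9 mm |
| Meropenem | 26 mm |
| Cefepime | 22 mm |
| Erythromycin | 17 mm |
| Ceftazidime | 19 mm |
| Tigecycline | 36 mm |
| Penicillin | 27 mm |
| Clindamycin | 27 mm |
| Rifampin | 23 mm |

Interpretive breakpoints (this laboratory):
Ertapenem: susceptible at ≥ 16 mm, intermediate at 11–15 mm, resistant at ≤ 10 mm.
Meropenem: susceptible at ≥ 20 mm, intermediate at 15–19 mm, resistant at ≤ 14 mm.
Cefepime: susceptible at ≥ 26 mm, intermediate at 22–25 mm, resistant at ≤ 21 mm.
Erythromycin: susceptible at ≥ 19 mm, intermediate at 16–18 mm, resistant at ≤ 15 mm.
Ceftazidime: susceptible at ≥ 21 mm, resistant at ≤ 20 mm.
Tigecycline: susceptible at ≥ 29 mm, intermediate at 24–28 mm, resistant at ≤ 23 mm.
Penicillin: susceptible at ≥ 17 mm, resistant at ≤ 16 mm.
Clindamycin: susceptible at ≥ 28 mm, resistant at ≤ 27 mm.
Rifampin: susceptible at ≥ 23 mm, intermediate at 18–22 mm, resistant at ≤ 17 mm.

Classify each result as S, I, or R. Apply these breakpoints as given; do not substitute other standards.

R, S, I, I, R, S, S, R, S

Ertapenem 9 mm: ≤ 10 mm — Resistant
Meropenem: 26 mm is ≥ 20 mm — S
Cefepime: 22 mm is in 22–25 mm ⇒ Intermediate
Erythromycin (17 mm) in 16–18 mm — I
Ceftazidime 19 mm: ≤ 20 mm → R
Tigecycline 36 mm: ≥ 29 mm — Susceptible
Penicillin: 27 mm is ≥ 17 mm → Susceptible
Clindamycin (27 mm) ≤ 27 mm → resistant
Rifampin (23 mm) ≥ 23 mm → susceptible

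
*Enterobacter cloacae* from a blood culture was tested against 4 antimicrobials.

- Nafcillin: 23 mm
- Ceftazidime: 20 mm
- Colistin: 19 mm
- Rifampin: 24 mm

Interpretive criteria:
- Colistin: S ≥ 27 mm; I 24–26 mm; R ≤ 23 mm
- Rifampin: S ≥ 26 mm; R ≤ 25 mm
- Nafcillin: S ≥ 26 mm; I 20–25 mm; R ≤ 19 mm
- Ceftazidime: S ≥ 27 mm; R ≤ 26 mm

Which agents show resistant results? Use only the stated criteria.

ceftazidime, colistin, rifampin

Nafcillin: 23 mm is in 20–25 mm → intermediate
Ceftazidime (20 mm) ≤ 26 mm ⇒ resistant
Colistin: 19 mm is ≤ 23 mm ⇒ Resistant
Rifampin: 24 mm is ≤ 25 mm ⇒ Resistant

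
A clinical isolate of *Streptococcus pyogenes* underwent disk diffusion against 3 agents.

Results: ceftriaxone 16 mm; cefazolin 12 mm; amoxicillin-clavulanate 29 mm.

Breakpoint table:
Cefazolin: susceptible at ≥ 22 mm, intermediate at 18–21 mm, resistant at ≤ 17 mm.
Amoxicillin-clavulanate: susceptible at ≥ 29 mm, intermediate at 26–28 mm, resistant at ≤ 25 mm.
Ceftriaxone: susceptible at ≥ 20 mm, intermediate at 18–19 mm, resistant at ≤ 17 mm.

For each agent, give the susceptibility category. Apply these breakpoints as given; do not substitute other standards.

Ceftriaxone: 16 mm is ≤ 17 mm — Resistant
Cefazolin: 12 mm is ≤ 17 mm → Resistant
Amoxicillin-clavulanate (29 mm) ≥ 29 mm → Susceptible

R, R, S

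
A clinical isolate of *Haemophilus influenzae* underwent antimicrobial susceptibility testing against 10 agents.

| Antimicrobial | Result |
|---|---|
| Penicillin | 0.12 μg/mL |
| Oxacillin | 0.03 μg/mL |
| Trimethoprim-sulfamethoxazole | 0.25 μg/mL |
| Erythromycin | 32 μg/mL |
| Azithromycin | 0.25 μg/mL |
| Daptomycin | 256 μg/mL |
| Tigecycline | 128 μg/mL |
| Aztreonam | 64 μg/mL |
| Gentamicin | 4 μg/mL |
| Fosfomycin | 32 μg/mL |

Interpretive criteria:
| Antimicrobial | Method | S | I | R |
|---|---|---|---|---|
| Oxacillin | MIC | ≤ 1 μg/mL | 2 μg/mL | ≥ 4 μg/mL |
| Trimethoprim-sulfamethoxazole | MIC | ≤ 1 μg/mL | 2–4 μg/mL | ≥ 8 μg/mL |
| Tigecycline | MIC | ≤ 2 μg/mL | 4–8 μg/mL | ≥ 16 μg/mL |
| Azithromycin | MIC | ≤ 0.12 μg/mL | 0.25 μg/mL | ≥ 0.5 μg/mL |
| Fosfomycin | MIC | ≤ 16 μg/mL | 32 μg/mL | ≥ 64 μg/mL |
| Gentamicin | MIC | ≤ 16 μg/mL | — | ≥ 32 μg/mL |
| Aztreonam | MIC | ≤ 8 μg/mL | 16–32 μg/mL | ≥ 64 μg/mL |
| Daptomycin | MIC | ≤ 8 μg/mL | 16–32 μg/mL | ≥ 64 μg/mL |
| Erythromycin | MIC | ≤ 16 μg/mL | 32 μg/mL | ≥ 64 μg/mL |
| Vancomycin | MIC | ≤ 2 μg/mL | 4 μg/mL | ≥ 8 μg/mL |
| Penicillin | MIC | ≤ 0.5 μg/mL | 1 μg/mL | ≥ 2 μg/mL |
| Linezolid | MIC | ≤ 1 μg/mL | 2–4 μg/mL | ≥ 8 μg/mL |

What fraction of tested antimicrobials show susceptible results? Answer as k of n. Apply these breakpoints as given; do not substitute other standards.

4 of 10

Penicillin: 0.12 μg/mL is ≤ 0.5 μg/mL — S
Oxacillin: 0.03 μg/mL is ≤ 1 μg/mL → susceptible
Trimethoprim-sulfamethoxazole: 0.25 μg/mL is ≤ 1 μg/mL ⇒ susceptible
Erythromycin: 32 μg/mL is = 32 μg/mL → Intermediate
Azithromycin 0.25 μg/mL: = 0.25 μg/mL ⇒ Intermediate
Daptomycin: 256 μg/mL is ≥ 64 μg/mL → Resistant
Tigecycline (128 μg/mL) ≥ 16 μg/mL → resistant
Aztreonam 64 μg/mL: ≥ 64 μg/mL ⇒ Resistant
Gentamicin (4 μg/mL) ≤ 16 μg/mL — susceptible
Fosfomycin: 32 μg/mL is = 32 μg/mL — Intermediate
Susceptible: 4/10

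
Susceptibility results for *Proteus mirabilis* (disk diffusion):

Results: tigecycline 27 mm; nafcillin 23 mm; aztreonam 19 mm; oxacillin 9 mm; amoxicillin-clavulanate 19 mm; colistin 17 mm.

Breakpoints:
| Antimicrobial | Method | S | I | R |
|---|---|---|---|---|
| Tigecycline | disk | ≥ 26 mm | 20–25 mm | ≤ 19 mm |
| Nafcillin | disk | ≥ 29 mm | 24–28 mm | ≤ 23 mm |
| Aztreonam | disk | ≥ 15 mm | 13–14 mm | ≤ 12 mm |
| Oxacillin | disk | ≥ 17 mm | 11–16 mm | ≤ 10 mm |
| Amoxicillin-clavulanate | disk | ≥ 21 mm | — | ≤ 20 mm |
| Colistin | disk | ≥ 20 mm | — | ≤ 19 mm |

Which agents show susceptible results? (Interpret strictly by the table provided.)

Tigecycline 27 mm: ≥ 26 mm ⇒ susceptible
Nafcillin (23 mm) ≤ 23 mm → Resistant
Aztreonam 19 mm: ≥ 15 mm — Susceptible
Oxacillin 9 mm: ≤ 10 mm → R
Amoxicillin-clavulanate 19 mm: ≤ 20 mm — R
Colistin: 17 mm is ≤ 19 mm — resistant

tigecycline, aztreonam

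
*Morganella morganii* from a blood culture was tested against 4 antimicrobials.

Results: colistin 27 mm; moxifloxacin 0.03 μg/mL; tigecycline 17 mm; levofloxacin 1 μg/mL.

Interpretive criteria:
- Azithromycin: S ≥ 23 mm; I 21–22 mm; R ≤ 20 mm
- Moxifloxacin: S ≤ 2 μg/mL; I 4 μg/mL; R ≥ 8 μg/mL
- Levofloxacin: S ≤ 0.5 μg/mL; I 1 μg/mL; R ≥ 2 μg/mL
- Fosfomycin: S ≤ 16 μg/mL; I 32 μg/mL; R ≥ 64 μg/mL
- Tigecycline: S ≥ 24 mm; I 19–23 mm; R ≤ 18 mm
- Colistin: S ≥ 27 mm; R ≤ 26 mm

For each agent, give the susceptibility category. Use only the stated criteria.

Colistin (27 mm) ≥ 27 mm ⇒ Susceptible
Moxifloxacin 0.03 μg/mL: ≤ 2 μg/mL — S
Tigecycline: 17 mm is ≤ 18 mm ⇒ R
Levofloxacin: 1 μg/mL is = 1 μg/mL → I

S, S, R, I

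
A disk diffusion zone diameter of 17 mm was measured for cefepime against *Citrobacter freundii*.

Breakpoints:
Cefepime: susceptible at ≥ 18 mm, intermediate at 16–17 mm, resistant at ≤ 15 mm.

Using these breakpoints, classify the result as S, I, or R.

Intermediate

Cefepime: 17 mm is in 16–17 mm — Intermediate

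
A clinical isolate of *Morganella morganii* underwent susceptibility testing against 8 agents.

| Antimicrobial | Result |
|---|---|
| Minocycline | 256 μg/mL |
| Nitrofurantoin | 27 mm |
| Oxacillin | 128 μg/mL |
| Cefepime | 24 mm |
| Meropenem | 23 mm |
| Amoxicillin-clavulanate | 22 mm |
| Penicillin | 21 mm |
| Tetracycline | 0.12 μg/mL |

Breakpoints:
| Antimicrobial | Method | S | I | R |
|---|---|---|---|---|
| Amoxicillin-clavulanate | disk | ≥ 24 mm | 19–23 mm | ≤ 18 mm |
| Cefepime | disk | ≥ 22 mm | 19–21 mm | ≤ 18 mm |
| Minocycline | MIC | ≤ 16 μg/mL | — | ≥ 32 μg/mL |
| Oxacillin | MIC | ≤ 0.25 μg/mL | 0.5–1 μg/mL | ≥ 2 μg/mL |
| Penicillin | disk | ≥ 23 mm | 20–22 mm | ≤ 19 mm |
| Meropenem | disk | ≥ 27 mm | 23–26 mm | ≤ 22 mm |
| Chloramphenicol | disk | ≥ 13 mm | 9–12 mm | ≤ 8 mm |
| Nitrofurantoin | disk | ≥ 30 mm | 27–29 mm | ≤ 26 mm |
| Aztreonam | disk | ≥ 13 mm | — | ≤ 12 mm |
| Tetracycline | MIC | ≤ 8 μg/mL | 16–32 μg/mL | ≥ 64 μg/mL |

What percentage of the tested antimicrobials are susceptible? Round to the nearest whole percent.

25%

Minocycline 256 μg/mL: ≥ 32 μg/mL — R
Nitrofurantoin: 27 mm is in 27–29 mm ⇒ Intermediate
Oxacillin (128 μg/mL) ≥ 2 μg/mL → R
Cefepime: 24 mm is ≥ 22 mm — Susceptible
Meropenem (23 mm) in 23–26 mm → intermediate
Amoxicillin-clavulanate 22 mm: in 19–23 mm → I
Penicillin: 21 mm is in 20–22 mm → I
Tetracycline: 0.12 μg/mL is ≤ 8 μg/mL ⇒ S
Susceptible: 2/8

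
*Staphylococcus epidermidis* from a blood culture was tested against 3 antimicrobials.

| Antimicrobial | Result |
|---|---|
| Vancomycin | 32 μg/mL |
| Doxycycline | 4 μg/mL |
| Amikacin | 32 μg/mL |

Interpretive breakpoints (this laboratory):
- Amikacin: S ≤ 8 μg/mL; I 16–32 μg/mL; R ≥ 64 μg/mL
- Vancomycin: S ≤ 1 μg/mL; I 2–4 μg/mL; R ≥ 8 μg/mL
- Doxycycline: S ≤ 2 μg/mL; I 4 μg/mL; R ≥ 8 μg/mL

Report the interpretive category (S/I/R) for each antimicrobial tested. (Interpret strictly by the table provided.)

R, I, I

Vancomycin (32 μg/mL) ≥ 8 μg/mL — R
Doxycycline: 4 μg/mL is = 4 μg/mL → intermediate
Amikacin: 32 μg/mL is in 16–32 μg/mL → I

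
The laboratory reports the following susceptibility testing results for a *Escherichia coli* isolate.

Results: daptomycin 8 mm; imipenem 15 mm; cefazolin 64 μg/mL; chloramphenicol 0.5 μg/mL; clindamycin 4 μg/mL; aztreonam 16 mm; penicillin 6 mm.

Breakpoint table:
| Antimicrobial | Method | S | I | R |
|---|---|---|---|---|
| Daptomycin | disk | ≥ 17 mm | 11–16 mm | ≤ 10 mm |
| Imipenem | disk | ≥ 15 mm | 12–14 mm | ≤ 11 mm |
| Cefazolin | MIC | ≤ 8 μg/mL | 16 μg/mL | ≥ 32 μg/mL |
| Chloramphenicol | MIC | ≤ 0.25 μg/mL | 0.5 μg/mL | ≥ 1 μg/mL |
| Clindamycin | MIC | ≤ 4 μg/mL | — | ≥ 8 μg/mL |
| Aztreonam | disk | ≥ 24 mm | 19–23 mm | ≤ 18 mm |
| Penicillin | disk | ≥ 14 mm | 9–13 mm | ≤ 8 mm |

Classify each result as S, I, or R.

R, S, R, I, S, R, R

Daptomycin: 8 mm is ≤ 10 mm — Resistant
Imipenem 15 mm: ≥ 15 mm → Susceptible
Cefazolin: 64 μg/mL is ≥ 32 μg/mL → R
Chloramphenicol: 0.5 μg/mL is = 0.5 μg/mL → Intermediate
Clindamycin 4 μg/mL: ≤ 4 μg/mL → susceptible
Aztreonam 16 mm: ≤ 18 mm → resistant
Penicillin: 6 mm is ≤ 8 mm — R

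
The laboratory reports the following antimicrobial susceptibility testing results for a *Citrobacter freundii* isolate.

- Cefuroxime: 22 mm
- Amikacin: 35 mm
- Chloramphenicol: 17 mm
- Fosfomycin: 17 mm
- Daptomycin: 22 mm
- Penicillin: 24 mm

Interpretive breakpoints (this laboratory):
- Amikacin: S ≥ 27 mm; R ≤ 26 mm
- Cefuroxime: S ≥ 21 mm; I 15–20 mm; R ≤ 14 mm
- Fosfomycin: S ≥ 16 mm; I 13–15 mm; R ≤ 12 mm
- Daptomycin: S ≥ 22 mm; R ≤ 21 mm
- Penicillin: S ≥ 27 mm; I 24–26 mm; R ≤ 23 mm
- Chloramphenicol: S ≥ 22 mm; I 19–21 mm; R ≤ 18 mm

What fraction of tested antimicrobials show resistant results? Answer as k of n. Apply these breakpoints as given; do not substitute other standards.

Cefuroxime 22 mm: ≥ 21 mm → susceptible
Amikacin (35 mm) ≥ 27 mm ⇒ Susceptible
Chloramphenicol 17 mm: ≤ 18 mm ⇒ R
Fosfomycin: 17 mm is ≥ 16 mm → S
Daptomycin: 22 mm is ≥ 22 mm → Susceptible
Penicillin (24 mm) in 24–26 mm — I
Resistant: 1/6

1 of 6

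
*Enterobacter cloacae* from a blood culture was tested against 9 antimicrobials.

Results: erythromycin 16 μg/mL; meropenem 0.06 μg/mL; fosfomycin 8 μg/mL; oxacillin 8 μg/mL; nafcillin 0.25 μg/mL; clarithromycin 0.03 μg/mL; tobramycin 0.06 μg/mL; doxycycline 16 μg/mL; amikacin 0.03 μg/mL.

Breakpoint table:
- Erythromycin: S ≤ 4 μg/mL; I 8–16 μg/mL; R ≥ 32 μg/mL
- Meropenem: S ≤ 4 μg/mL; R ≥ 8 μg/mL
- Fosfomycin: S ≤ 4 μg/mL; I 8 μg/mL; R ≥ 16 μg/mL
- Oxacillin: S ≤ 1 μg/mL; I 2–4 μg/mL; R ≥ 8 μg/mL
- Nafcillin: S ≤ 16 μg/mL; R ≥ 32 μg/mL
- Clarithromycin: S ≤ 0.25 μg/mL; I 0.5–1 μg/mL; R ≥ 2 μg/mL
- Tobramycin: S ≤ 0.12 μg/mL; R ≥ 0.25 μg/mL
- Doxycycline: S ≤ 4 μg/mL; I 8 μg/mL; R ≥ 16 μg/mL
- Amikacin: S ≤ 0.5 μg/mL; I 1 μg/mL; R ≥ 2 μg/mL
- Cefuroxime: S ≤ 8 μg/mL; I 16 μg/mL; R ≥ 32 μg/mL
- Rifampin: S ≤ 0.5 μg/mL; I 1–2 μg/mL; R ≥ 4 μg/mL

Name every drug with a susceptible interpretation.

Erythromycin: 16 μg/mL is in 8–16 μg/mL ⇒ Intermediate
Meropenem 0.06 μg/mL: ≤ 4 μg/mL ⇒ susceptible
Fosfomycin 8 μg/mL: = 8 μg/mL ⇒ I
Oxacillin (8 μg/mL) ≥ 8 μg/mL ⇒ resistant
Nafcillin 0.25 μg/mL: ≤ 16 μg/mL ⇒ Susceptible
Clarithromycin: 0.03 μg/mL is ≤ 0.25 μg/mL → S
Tobramycin (0.06 μg/mL) ≤ 0.12 μg/mL → Susceptible
Doxycycline: 16 μg/mL is ≥ 16 μg/mL — Resistant
Amikacin 0.03 μg/mL: ≤ 0.5 μg/mL ⇒ Susceptible

meropenem, nafcillin, clarithromycin, tobramycin, amikacin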